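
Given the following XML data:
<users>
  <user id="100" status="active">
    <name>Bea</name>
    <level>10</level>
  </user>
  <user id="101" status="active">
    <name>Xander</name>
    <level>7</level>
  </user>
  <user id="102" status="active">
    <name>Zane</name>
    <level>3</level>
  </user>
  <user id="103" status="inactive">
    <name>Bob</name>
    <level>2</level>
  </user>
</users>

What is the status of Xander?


Finding user with name = Xander
user id="101" status="active"

ANSWER: active


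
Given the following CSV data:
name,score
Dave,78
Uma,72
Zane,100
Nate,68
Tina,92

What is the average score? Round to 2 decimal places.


Scores: 78, 72, 100, 68, 92
Sum = 410
Count = 5
Average = 410 / 5 = 82.00

ANSWER: 82.00


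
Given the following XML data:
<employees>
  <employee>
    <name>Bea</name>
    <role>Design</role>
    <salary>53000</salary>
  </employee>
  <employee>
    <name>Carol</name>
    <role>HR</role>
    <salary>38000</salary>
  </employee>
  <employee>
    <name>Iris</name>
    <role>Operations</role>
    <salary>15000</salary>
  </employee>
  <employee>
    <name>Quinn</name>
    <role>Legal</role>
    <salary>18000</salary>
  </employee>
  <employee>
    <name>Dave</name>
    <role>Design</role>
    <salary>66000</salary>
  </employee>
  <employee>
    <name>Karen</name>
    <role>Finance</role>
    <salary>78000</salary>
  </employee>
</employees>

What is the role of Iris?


Searching for <employee> with <name>Iris</name>
Found at position 3
<role>Operations</role>

ANSWER: Operations


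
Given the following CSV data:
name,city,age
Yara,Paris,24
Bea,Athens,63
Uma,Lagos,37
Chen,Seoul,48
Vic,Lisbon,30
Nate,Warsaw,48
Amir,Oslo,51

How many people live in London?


Scanning city column for 'London':
Total matches: 0

ANSWER: 0


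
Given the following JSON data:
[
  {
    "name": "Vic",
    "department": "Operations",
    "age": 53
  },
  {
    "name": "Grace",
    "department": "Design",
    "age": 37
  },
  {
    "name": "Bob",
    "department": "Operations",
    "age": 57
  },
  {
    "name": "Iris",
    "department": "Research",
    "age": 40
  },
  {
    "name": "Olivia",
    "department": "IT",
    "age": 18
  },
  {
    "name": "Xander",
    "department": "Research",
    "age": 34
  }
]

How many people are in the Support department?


Scanning records for department = Support
  No matches found
Count: 0

ANSWER: 0


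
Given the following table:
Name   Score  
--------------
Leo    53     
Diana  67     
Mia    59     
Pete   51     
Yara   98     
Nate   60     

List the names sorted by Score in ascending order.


Sorting by Score (ascending):
  Pete: 51
  Leo: 53
  Mia: 59
  Nate: 60
  Diana: 67
  Yara: 98


ANSWER: Pete, Leo, Mia, Nate, Diana, Yara


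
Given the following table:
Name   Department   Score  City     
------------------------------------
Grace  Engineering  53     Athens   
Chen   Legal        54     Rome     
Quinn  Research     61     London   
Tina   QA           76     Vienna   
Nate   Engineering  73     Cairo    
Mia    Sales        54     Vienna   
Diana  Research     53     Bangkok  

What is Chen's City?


Row 2: Chen
City = Rome

ANSWER: Rome


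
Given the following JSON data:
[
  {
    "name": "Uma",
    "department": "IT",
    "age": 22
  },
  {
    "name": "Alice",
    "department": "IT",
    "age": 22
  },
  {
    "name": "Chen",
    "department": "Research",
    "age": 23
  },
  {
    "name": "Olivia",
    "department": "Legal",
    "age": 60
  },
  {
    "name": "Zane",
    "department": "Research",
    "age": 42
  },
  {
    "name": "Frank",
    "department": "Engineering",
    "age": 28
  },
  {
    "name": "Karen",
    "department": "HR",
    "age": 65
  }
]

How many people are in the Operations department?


Scanning records for department = Operations
  No matches found
Count: 0

ANSWER: 0


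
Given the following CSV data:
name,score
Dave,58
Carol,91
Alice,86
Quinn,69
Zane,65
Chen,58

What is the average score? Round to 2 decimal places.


Scores: 58, 91, 86, 69, 65, 58
Sum = 427
Count = 6
Average = 427 / 6 = 71.17

ANSWER: 71.17


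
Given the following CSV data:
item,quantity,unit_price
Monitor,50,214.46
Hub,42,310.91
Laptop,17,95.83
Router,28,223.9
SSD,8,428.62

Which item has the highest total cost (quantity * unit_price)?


Computing row totals:
  Monitor: 10723.0
  Hub: 13058.22
  Laptop: 1629.11
  Router: 6269.2
  SSD: 3428.96
Maximum: Hub (13058.22)

ANSWER: Hub


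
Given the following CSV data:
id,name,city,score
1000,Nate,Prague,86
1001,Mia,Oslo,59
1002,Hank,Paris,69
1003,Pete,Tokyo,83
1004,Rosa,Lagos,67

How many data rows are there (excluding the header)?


Counting rows (excluding header):
Header: id,name,city,score
Data rows: 5

ANSWER: 5


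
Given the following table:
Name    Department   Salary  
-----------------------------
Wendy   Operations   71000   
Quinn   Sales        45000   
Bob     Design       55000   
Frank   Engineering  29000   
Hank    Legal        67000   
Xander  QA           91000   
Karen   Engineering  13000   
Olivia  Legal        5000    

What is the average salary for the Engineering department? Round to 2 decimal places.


Engineering department members:
  Frank: 29000
  Karen: 13000
Sum = 42000
Count = 2
Average = 42000 / 2 = 21000.00

ANSWER: 21000.00


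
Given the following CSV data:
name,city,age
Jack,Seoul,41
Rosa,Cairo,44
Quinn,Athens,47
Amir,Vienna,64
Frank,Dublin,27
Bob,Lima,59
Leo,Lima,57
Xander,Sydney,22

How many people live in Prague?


Scanning city column for 'Prague':
Total matches: 0

ANSWER: 0


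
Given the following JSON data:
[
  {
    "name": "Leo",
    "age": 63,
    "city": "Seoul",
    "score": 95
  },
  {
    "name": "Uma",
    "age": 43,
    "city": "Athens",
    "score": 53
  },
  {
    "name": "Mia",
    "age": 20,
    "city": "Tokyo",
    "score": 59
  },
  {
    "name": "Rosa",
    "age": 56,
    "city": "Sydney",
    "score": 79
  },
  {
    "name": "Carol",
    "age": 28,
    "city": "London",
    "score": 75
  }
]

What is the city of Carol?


Looking up record where name = Carol
Record index: 4
Field 'city' = London

ANSWER: London


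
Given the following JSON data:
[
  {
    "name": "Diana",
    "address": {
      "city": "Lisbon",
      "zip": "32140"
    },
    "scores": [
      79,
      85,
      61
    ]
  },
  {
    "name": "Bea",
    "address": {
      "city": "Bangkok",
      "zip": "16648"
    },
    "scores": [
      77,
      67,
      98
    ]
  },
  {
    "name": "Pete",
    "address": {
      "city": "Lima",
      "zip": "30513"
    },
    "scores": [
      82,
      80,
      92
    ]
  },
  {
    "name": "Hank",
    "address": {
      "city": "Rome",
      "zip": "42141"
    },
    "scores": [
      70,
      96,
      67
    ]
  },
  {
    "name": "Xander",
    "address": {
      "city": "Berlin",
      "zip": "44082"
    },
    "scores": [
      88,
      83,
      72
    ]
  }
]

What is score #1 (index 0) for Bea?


Path: records[1].scores[0]
Value: 77

ANSWER: 77


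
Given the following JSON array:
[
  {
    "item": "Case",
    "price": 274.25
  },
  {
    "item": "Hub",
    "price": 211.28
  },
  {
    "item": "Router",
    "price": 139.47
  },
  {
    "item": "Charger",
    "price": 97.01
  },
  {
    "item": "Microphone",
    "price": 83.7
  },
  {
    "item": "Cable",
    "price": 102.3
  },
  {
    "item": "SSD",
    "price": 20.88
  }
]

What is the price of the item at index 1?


Array index 1 -> Hub
price = 211.28

ANSWER: 211.28


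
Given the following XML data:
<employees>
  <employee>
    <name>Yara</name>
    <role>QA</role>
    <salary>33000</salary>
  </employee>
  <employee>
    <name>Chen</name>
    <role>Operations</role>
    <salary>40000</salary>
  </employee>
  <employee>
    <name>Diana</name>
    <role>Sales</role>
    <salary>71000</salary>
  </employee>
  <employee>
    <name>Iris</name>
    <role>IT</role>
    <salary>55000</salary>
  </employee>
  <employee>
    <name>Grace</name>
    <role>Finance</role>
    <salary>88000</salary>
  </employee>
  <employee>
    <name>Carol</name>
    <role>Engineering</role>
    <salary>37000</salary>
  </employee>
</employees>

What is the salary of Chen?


Searching for <employee> with <name>Chen</name>
Found at position 2
<salary>40000</salary>

ANSWER: 40000


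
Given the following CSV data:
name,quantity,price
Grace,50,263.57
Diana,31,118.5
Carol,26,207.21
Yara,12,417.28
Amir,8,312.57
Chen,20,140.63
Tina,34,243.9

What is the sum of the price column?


Values in 'price' column:
  Row 1: 263.57
  Row 2: 118.5
  Row 3: 207.21
  Row 4: 417.28
  Row 5: 312.57
  Row 6: 140.63
  Row 7: 243.9
Sum = 263.57 + 118.5 + 207.21 + 417.28 + 312.57 + 140.63 + 243.9 = 1703.66

ANSWER: 1703.66


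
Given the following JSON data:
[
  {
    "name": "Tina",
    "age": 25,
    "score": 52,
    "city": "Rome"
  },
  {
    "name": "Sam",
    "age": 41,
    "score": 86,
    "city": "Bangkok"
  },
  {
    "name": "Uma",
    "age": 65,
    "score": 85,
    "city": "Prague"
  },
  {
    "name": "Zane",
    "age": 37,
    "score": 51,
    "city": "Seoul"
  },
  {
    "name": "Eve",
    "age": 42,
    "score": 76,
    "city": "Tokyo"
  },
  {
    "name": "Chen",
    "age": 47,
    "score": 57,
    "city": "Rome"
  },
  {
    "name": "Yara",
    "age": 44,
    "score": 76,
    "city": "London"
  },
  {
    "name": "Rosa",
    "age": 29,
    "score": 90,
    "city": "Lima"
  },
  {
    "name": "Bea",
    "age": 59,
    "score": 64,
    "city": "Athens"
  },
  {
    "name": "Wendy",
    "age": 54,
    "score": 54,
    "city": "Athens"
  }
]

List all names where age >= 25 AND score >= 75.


Checking both conditions:
  Tina (age=25, score=52) -> no
  Sam (age=41, score=86) -> YES
  Uma (age=65, score=85) -> YES
  Zane (age=37, score=51) -> no
  Eve (age=42, score=76) -> YES
  Chen (age=47, score=57) -> no
  Yara (age=44, score=76) -> YES
  Rosa (age=29, score=90) -> YES
  Bea (age=59, score=64) -> no
  Wendy (age=54, score=54) -> no


ANSWER: Sam, Uma, Eve, Yara, Rosa


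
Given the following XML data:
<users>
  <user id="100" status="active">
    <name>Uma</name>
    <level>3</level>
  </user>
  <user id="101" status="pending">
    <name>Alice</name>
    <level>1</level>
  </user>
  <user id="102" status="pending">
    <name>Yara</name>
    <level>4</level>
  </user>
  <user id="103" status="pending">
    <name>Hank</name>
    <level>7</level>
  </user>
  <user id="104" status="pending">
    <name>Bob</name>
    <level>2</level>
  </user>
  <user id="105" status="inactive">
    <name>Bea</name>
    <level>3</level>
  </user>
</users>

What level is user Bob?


Finding user: Bob
<level>2</level>

ANSWER: 2


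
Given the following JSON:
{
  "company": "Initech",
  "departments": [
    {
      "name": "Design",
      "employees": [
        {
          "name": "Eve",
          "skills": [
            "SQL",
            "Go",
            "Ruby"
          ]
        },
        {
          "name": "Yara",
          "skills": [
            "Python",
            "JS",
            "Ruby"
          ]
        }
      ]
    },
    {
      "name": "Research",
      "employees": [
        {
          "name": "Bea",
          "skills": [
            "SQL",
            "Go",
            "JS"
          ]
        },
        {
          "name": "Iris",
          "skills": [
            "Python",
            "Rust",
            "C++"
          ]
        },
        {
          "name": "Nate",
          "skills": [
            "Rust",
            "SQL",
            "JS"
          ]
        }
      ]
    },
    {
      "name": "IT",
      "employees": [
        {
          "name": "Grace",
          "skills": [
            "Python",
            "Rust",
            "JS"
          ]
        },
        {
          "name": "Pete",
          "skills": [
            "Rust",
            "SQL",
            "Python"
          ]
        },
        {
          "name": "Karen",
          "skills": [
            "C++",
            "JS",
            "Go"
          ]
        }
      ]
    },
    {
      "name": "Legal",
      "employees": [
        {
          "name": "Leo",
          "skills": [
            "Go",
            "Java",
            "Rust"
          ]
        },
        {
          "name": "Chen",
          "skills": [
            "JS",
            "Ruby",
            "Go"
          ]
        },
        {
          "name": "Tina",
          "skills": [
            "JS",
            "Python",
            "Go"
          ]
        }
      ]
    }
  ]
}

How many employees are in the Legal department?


Path: departments[3].employees
Count: 3

ANSWER: 3


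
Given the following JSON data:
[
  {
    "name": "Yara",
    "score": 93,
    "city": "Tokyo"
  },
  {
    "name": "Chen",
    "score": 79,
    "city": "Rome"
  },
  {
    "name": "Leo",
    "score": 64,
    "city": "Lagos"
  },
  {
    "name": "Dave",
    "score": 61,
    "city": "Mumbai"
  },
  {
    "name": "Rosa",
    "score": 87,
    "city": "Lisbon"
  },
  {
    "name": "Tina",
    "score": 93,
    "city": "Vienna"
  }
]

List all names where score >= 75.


Filtering records where score >= 75:
  Yara (score=93) -> YES
  Chen (score=79) -> YES
  Leo (score=64) -> no
  Dave (score=61) -> no
  Rosa (score=87) -> YES
  Tina (score=93) -> YES


ANSWER: Yara, Chen, Rosa, Tina


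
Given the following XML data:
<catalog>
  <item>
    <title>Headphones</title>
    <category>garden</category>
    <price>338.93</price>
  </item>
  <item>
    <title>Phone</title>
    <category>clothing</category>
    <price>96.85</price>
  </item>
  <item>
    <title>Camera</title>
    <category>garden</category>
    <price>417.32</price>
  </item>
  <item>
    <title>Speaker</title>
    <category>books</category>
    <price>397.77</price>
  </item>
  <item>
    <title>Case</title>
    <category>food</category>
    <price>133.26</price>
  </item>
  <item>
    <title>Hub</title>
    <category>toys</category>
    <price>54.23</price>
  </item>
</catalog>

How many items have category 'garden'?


Scanning <item> elements for <category>garden</category>:
  Item 1: Headphones -> MATCH
  Item 3: Camera -> MATCH
Count: 2

ANSWER: 2


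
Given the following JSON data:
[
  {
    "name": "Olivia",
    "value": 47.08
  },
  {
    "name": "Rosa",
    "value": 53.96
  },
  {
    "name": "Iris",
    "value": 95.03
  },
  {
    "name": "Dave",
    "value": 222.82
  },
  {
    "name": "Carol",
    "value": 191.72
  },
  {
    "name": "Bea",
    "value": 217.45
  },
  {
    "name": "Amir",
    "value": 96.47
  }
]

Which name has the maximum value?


Comparing values:
  Olivia: 47.08
  Rosa: 53.96
  Iris: 95.03
  Dave: 222.82
  Carol: 191.72
  Bea: 217.45
  Amir: 96.47
Maximum: Dave (222.82)

ANSWER: Dave


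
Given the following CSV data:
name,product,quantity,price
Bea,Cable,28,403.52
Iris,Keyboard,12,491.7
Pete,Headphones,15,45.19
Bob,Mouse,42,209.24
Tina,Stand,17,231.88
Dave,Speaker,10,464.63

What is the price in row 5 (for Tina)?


Row 5: Tina
Column 'price' = 231.88

ANSWER: 231.88


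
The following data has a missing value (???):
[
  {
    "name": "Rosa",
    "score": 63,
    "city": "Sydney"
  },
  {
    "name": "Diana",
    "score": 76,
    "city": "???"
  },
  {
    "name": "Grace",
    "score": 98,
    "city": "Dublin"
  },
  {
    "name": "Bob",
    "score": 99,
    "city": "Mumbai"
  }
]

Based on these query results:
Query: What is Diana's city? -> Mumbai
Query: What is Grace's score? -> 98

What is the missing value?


The missing value is Diana's city
From query: Diana's city = Mumbai

ANSWER: Mumbai


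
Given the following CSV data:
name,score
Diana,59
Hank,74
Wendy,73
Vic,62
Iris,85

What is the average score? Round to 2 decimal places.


Scores: 59, 74, 73, 62, 85
Sum = 353
Count = 5
Average = 353 / 5 = 70.60

ANSWER: 70.60


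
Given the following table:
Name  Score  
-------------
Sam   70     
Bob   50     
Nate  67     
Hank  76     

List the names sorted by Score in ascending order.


Sorting by Score (ascending):
  Bob: 50
  Nate: 67
  Sam: 70
  Hank: 76


ANSWER: Bob, Nate, Sam, Hank


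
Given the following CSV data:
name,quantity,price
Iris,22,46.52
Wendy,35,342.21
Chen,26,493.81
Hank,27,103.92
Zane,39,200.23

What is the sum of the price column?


Values in 'price' column:
  Row 1: 46.52
  Row 2: 342.21
  Row 3: 493.81
  Row 4: 103.92
  Row 5: 200.23
Sum = 46.52 + 342.21 + 493.81 + 103.92 + 200.23 = 1186.69

ANSWER: 1186.69


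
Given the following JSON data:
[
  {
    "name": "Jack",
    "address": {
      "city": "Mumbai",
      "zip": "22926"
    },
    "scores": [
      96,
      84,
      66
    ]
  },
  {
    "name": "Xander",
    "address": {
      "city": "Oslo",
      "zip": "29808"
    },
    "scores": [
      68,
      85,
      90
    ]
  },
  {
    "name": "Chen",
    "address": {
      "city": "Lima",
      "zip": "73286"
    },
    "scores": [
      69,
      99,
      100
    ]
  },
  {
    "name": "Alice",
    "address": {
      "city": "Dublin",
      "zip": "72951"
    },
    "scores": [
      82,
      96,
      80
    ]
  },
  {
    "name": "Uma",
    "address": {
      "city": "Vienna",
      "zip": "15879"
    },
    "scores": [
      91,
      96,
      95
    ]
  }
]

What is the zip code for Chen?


Path: records[2].address.zip
Value: 73286

ANSWER: 73286


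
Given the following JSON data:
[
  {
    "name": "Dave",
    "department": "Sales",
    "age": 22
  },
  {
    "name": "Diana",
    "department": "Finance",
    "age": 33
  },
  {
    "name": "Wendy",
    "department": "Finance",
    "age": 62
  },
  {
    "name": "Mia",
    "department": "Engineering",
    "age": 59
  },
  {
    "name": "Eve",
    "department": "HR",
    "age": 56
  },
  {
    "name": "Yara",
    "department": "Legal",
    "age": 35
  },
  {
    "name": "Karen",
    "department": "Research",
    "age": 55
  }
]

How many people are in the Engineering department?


Scanning records for department = Engineering
  Record 3: Mia
Count: 1

ANSWER: 1


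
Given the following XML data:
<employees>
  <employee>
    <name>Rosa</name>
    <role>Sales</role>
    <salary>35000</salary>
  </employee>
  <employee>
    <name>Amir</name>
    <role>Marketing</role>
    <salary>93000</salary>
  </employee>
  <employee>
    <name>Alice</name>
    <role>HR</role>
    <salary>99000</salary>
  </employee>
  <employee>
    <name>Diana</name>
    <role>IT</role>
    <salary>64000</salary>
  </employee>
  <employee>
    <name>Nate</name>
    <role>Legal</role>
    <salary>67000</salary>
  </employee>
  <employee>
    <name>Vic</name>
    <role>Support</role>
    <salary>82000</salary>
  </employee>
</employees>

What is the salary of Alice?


Searching for <employee> with <name>Alice</name>
Found at position 3
<salary>99000</salary>

ANSWER: 99000


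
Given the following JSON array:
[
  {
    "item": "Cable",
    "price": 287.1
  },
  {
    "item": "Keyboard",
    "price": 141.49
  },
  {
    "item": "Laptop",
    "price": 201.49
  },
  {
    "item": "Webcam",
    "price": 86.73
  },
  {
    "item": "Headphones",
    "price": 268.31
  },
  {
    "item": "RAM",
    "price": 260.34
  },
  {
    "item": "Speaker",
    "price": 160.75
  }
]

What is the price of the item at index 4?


Array index 4 -> Headphones
price = 268.31

ANSWER: 268.31


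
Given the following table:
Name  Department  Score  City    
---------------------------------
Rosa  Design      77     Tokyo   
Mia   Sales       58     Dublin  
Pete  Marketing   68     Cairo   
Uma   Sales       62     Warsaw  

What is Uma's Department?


Row 4: Uma
Department = Sales

ANSWER: Sales


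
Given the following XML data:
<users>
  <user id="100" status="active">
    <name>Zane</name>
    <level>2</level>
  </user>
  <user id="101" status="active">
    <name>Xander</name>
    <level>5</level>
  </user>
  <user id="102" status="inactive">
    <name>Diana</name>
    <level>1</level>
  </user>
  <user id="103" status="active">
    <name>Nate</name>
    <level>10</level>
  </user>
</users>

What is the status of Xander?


Finding user with name = Xander
user id="101" status="active"

ANSWER: active


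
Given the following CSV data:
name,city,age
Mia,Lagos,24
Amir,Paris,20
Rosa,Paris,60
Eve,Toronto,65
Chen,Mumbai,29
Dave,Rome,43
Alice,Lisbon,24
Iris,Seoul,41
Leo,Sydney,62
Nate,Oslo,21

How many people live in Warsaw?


Scanning city column for 'Warsaw':
Total matches: 0

ANSWER: 0


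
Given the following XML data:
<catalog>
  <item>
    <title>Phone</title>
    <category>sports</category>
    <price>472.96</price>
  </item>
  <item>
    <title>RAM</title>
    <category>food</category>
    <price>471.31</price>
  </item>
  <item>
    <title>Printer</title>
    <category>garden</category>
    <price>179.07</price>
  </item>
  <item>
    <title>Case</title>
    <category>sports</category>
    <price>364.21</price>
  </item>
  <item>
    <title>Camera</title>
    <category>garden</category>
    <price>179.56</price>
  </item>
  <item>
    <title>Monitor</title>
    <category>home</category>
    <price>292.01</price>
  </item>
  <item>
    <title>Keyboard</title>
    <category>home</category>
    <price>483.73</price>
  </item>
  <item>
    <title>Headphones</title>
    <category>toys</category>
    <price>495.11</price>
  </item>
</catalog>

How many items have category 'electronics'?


Scanning <item> elements for <category>electronics</category>:
Count: 0

ANSWER: 0


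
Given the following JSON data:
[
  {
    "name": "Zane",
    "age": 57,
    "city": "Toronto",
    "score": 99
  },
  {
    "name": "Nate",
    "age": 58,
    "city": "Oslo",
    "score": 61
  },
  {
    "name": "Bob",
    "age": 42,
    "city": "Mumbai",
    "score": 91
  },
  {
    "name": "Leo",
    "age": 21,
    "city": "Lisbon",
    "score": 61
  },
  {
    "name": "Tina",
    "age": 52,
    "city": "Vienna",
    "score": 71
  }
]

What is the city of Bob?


Looking up record where name = Bob
Record index: 2
Field 'city' = Mumbai

ANSWER: Mumbai


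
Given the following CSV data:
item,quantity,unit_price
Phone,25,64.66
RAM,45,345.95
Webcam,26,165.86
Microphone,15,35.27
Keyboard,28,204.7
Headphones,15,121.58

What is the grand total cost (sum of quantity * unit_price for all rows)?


Computing row totals:
  Phone: 25 * 64.66 = 1616.5
  RAM: 45 * 345.95 = 15567.75
  Webcam: 26 * 165.86 = 4312.36
  Microphone: 15 * 35.27 = 529.05
  Keyboard: 28 * 204.7 = 5731.6
  Headphones: 15 * 121.58 = 1823.7
Grand total = 1616.5 + 15567.75 + 4312.36 + 529.05 + 5731.6 + 1823.7 = 29580.96

ANSWER: 29580.96


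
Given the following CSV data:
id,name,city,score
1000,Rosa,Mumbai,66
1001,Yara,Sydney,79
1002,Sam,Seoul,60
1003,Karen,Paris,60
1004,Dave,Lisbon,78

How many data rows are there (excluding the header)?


Counting rows (excluding header):
Header: id,name,city,score
Data rows: 5

ANSWER: 5


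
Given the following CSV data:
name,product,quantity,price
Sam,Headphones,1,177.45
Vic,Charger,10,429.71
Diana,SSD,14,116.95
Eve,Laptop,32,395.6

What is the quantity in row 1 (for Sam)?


Row 1: Sam
Column 'quantity' = 1

ANSWER: 1


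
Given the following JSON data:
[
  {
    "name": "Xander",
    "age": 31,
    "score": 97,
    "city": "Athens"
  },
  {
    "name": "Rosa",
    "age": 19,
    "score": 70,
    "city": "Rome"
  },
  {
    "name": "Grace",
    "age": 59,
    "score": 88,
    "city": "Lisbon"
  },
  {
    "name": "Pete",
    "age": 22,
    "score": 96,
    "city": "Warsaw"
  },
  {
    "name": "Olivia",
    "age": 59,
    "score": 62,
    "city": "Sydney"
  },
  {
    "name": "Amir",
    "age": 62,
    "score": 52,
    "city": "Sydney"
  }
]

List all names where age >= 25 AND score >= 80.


Checking both conditions:
  Xander (age=31, score=97) -> YES
  Rosa (age=19, score=70) -> no
  Grace (age=59, score=88) -> YES
  Pete (age=22, score=96) -> no
  Olivia (age=59, score=62) -> no
  Amir (age=62, score=52) -> no


ANSWER: Xander, Grace


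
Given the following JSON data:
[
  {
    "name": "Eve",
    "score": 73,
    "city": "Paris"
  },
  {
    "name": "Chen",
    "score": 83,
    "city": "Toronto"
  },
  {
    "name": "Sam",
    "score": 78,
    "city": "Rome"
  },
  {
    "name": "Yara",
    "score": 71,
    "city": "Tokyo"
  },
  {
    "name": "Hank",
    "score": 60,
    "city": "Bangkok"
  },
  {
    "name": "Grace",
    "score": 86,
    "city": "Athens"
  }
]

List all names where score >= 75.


Filtering records where score >= 75:
  Eve (score=73) -> no
  Chen (score=83) -> YES
  Sam (score=78) -> YES
  Yara (score=71) -> no
  Hank (score=60) -> no
  Grace (score=86) -> YES


ANSWER: Chen, Sam, Grace


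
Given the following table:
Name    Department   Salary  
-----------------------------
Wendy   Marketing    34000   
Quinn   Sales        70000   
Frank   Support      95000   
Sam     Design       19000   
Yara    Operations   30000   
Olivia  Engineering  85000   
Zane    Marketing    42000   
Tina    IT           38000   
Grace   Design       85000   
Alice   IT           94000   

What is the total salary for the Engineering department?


Engineering department members:
  Olivia: 85000
Total = 85000 = 85000

ANSWER: 85000


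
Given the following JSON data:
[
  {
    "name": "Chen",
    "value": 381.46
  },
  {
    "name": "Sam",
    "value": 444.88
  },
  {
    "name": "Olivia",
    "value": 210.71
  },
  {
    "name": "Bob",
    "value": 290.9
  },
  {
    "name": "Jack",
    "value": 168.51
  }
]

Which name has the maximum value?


Comparing values:
  Chen: 381.46
  Sam: 444.88
  Olivia: 210.71
  Bob: 290.9
  Jack: 168.51
Maximum: Sam (444.88)

ANSWER: Sam


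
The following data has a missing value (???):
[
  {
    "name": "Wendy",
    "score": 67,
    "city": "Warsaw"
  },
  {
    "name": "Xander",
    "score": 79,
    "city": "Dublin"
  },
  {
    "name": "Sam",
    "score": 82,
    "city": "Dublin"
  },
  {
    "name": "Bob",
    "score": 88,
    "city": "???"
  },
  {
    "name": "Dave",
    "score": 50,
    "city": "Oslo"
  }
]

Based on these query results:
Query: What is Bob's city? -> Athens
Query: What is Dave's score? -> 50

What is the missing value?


The missing value is Bob's city
From query: Bob's city = Athens

ANSWER: Athens


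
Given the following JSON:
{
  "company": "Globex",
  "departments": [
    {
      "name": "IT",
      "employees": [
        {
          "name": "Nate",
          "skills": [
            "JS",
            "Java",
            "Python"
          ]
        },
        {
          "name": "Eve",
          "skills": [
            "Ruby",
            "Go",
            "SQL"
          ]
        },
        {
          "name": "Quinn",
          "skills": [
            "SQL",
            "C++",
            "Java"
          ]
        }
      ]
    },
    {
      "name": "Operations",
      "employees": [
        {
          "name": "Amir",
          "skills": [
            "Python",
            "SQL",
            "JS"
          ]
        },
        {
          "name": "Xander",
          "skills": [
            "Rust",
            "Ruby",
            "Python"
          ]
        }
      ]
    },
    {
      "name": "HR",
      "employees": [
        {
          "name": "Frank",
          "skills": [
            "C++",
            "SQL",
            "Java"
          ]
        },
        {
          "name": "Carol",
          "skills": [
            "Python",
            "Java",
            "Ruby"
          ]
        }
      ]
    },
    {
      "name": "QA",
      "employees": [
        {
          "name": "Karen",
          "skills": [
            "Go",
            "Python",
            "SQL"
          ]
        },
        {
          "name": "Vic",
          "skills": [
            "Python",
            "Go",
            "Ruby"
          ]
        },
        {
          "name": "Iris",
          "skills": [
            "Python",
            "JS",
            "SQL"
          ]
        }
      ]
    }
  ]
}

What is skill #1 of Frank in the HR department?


Path: departments[2].employees[0].skills[0]
Value: C++

ANSWER: C++


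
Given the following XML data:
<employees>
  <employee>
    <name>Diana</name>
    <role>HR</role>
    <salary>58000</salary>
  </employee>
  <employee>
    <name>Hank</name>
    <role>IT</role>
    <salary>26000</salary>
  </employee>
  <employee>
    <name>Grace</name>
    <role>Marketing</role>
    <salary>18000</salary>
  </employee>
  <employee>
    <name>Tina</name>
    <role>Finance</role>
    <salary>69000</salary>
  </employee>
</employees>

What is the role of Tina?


Searching for <employee> with <name>Tina</name>
Found at position 4
<role>Finance</role>

ANSWER: Finance


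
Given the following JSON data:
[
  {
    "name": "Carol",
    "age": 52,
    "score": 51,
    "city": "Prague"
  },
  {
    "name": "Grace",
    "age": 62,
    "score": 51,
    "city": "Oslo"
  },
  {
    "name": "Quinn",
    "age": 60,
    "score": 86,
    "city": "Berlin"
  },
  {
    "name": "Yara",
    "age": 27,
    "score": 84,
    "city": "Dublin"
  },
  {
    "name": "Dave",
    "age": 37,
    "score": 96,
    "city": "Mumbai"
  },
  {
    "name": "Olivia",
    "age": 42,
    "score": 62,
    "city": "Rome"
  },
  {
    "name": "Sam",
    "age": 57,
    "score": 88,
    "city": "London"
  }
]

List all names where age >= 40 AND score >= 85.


Checking both conditions:
  Carol (age=52, score=51) -> no
  Grace (age=62, score=51) -> no
  Quinn (age=60, score=86) -> YES
  Yara (age=27, score=84) -> no
  Dave (age=37, score=96) -> no
  Olivia (age=42, score=62) -> no
  Sam (age=57, score=88) -> YES


ANSWER: Quinn, Sam


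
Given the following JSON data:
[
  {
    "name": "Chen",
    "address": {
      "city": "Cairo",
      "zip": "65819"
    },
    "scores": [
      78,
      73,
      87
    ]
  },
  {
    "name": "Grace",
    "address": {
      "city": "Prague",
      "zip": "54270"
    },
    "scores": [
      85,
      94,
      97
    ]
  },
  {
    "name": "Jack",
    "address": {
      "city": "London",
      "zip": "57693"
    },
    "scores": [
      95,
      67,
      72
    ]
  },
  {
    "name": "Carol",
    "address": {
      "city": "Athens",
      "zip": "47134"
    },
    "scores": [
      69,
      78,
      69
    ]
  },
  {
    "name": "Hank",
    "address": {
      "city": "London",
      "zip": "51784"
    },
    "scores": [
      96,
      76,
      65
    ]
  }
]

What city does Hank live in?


Path: records[4].address.city
Value: London

ANSWER: London


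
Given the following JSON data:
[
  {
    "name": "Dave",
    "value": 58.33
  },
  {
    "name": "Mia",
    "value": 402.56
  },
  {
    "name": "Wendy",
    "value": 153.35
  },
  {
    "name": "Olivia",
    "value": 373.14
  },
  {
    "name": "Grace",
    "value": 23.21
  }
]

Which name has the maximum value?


Comparing values:
  Dave: 58.33
  Mia: 402.56
  Wendy: 153.35
  Olivia: 373.14
  Grace: 23.21
Maximum: Mia (402.56)

ANSWER: Mia


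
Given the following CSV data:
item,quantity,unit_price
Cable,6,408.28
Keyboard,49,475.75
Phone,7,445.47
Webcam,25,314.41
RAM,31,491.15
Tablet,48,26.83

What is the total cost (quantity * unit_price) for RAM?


Row: RAM
quantity = 31
unit_price = 491.15
total = 31 * 491.15 = 15225.65

ANSWER: 15225.65


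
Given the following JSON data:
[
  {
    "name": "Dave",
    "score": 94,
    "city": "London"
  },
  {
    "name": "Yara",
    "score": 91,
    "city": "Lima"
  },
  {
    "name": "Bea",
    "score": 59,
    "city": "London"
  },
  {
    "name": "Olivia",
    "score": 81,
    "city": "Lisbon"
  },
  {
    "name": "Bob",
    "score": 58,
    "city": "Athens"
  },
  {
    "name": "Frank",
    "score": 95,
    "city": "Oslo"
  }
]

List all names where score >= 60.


Filtering records where score >= 60:
  Dave (score=94) -> YES
  Yara (score=91) -> YES
  Bea (score=59) -> no
  Olivia (score=81) -> YES
  Bob (score=58) -> no
  Frank (score=95) -> YES


ANSWER: Dave, Yara, Olivia, Frank


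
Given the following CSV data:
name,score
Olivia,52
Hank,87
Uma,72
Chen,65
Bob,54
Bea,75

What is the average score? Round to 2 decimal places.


Scores: 52, 87, 72, 65, 54, 75
Sum = 405
Count = 6
Average = 405 / 6 = 67.50

ANSWER: 67.50


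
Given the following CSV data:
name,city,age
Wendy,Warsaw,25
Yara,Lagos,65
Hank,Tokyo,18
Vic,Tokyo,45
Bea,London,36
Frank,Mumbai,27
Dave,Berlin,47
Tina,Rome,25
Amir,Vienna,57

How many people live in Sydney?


Scanning city column for 'Sydney':
Total matches: 0

ANSWER: 0


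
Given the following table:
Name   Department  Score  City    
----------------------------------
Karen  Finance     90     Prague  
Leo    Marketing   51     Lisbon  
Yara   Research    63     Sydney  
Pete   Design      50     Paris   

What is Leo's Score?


Row 2: Leo
Score = 51

ANSWER: 51


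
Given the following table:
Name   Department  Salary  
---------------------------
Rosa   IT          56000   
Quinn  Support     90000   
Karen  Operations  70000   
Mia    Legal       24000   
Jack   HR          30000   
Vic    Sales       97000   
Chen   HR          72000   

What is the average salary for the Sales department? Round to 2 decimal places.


Sales department members:
  Vic: 97000
Sum = 97000
Count = 1
Average = 97000 / 1 = 97000.00

ANSWER: 97000.00


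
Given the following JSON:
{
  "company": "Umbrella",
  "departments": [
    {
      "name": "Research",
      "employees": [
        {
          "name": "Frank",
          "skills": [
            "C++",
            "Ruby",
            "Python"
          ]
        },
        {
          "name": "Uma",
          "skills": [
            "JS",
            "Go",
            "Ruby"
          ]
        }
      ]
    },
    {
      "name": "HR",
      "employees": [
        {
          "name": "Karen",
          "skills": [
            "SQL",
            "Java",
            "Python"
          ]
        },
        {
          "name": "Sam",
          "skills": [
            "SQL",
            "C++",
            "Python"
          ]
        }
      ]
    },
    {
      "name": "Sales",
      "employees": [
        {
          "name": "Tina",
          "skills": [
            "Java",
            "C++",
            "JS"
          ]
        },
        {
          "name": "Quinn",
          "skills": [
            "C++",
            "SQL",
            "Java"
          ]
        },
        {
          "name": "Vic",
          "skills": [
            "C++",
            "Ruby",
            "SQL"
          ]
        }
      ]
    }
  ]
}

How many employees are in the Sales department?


Path: departments[2].employees
Count: 3

ANSWER: 3


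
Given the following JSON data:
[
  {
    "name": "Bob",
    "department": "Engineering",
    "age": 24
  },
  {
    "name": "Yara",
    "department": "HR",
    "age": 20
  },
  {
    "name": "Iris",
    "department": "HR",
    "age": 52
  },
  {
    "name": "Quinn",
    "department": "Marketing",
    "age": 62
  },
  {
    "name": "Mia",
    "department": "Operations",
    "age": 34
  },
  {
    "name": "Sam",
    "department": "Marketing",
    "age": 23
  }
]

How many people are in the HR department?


Scanning records for department = HR
  Record 1: Yara
  Record 2: Iris
Count: 2

ANSWER: 2


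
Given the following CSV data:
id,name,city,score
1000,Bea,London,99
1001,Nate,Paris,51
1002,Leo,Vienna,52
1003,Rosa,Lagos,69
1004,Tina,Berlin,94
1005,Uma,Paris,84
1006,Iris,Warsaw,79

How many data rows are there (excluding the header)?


Counting rows (excluding header):
Header: id,name,city,score
Data rows: 7

ANSWER: 7


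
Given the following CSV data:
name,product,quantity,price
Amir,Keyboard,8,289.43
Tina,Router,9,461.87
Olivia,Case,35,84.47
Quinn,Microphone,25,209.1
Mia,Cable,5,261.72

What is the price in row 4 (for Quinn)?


Row 4: Quinn
Column 'price' = 209.1

ANSWER: 209.1


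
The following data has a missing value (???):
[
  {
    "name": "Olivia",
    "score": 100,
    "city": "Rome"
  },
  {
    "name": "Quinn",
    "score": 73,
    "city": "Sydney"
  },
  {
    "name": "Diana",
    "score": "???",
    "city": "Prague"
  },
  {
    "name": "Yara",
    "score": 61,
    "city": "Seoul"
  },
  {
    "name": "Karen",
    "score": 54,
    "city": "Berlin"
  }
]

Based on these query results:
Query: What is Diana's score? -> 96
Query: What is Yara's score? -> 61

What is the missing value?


The missing value is Diana's score
From query: Diana's score = 96

ANSWER: 96


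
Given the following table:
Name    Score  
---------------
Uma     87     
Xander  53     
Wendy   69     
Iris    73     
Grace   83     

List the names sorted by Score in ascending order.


Sorting by Score (ascending):
  Xander: 53
  Wendy: 69
  Iris: 73
  Grace: 83
  Uma: 87


ANSWER: Xander, Wendy, Iris, Grace, Uma


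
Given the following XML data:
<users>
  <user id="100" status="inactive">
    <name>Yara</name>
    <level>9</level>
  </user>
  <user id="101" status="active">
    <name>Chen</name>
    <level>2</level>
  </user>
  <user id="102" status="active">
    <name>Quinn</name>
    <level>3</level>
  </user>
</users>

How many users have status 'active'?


Counting users with status='active':
  Chen (id=101) -> MATCH
  Quinn (id=102) -> MATCH
Count: 2

ANSWER: 2


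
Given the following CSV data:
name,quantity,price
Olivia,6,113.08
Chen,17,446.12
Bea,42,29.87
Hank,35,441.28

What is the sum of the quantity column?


Values in 'quantity' column:
  Row 1: 6
  Row 2: 17
  Row 3: 42
  Row 4: 35
Sum = 6 + 17 + 42 + 35 = 100

ANSWER: 100


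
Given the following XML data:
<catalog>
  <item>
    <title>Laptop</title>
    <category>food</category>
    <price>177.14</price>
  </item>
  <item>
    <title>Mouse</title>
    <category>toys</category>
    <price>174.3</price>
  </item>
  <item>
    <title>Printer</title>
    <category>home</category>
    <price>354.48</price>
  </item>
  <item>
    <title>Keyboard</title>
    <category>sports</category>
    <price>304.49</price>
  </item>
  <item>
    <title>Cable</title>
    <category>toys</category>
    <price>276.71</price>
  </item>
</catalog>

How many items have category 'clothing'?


Scanning <item> elements for <category>clothing</category>:
Count: 0

ANSWER: 0


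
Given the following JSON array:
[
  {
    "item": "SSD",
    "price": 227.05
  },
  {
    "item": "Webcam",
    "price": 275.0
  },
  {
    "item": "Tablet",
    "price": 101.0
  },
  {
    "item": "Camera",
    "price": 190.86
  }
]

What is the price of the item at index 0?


Array index 0 -> SSD
price = 227.05

ANSWER: 227.05


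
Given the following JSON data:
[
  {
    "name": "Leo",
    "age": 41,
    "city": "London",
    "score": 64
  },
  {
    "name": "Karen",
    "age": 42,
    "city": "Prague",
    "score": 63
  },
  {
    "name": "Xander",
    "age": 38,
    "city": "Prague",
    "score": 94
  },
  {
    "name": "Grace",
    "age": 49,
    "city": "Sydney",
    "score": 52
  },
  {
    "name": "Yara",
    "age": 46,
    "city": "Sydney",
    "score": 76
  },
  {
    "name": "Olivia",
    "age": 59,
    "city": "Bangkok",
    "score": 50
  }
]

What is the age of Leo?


Looking up record where name = Leo
Record index: 0
Field 'age' = 41

ANSWER: 41


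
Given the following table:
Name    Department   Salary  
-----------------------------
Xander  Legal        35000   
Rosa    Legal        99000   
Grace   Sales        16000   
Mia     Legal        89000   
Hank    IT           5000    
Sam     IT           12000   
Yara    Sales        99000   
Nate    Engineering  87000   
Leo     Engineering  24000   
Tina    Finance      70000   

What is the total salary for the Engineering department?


Engineering department members:
  Nate: 87000
  Leo: 24000
Total = 87000 + 24000 = 111000

ANSWER: 111000


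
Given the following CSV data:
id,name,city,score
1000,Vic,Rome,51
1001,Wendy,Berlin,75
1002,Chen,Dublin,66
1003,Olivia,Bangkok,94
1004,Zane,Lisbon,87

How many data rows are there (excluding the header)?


Counting rows (excluding header):
Header: id,name,city,score
Data rows: 5

ANSWER: 5


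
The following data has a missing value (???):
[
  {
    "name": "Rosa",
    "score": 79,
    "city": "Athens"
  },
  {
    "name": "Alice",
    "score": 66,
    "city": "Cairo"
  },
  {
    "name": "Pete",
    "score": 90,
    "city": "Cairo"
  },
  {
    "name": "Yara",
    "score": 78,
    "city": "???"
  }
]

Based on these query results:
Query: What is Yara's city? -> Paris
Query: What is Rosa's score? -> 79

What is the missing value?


The missing value is Yara's city
From query: Yara's city = Paris

ANSWER: Paris
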